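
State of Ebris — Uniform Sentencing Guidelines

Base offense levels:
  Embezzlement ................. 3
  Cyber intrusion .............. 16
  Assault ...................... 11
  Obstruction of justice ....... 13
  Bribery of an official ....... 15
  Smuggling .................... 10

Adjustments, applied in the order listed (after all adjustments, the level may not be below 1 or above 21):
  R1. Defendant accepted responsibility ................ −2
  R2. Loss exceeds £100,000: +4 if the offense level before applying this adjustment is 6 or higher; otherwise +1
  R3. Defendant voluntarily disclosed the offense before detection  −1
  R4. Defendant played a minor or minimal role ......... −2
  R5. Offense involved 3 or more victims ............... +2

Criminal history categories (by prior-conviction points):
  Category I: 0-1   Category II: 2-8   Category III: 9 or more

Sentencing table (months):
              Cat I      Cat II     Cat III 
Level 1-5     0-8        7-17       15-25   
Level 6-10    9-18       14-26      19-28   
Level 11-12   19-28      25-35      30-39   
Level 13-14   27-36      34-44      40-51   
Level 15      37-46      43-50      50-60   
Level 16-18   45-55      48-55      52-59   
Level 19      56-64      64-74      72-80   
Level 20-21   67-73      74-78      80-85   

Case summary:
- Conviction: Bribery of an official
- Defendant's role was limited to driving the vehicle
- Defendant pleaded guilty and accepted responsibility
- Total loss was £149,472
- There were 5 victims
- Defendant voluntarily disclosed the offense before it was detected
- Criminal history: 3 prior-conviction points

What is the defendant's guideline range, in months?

48-55 months

Base offense level for bribery of an official: 15.
R1 applies: 15 − 2 = 13.
R2 applies (level before this adjustment is 13 ≥ 6, so +4): 13 + 4 = 17.
R3 applies: 17 − 1 = 16.
R4 applies: 16 − 2 = 14.
R5 applies: 14 + 2 = 16.
Final offense level: 16.
Criminal history: 3 prior points → Category II (2-8).
Level 16 falls in the 16-18 band.
Grid: Level 16-18 × Category II = 48-55 months.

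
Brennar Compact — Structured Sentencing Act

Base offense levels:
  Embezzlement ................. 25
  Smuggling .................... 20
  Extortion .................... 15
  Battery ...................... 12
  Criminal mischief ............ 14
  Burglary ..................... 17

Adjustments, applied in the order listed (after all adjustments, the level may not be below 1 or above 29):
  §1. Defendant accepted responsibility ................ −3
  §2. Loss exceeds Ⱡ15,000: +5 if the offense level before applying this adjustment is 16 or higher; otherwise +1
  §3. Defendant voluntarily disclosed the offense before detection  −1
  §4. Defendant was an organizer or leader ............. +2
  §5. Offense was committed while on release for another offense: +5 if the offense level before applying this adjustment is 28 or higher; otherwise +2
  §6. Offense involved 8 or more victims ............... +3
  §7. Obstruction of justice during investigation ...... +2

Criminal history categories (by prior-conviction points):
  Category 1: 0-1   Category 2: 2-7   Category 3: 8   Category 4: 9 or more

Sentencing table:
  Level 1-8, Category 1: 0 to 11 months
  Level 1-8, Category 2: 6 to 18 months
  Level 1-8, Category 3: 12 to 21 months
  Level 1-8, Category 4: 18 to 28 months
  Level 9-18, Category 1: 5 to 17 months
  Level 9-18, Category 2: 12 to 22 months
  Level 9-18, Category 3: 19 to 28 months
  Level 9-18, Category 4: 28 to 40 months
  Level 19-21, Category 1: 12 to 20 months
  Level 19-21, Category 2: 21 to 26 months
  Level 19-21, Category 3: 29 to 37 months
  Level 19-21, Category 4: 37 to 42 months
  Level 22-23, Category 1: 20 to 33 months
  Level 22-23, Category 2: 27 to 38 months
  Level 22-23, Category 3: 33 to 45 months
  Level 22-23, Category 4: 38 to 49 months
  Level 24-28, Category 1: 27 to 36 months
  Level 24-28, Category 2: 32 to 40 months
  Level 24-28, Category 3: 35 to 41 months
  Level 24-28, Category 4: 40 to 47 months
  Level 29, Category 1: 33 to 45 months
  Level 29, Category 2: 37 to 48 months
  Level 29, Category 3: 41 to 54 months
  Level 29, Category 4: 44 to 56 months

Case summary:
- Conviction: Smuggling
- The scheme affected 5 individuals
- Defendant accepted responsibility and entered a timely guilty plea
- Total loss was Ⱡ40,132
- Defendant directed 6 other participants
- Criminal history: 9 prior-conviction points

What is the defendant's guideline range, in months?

Base offense level for smuggling: 20.
§1 applies: 20 − 3 = 17.
§2 applies (level before this adjustment is 17 ≥ 16, so +5): 17 + 5 = 22.
§4 applies: 22 + 2 = 24.
§6 does not apply.
§7 does not apply.
Final offense level: 24.
Criminal history: 9 prior points → Category 4 (9+).
Level 24 falls in the 24-28 band.
Grid: Level 24-28 × Category 4 = 40-47 months.

40-47 months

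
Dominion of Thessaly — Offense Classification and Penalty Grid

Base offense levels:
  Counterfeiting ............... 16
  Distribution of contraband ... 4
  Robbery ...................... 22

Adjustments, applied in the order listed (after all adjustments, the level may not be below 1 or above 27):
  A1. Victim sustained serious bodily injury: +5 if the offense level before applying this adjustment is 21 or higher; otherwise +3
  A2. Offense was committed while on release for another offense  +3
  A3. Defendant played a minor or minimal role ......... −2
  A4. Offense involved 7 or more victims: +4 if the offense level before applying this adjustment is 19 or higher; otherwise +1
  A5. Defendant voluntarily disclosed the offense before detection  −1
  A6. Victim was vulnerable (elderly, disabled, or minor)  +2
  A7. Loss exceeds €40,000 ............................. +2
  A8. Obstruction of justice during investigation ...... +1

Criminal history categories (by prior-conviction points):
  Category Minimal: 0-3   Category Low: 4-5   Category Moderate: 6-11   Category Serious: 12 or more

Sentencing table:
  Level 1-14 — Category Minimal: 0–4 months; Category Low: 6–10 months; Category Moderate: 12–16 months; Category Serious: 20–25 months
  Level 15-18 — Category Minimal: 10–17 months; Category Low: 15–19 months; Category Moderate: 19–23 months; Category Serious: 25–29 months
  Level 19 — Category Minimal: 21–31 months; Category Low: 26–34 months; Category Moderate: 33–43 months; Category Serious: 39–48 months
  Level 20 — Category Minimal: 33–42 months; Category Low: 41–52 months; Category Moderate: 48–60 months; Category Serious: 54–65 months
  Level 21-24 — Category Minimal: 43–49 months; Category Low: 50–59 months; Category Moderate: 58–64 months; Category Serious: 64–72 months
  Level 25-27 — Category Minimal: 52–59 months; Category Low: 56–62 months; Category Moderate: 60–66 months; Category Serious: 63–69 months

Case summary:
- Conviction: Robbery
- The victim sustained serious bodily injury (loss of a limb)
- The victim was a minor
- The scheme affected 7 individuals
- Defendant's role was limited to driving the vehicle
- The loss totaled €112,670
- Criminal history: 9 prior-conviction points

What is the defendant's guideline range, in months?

60-66 months

Base offense level for robbery: 22.
A1 applies (level before this adjustment is 22 ≥ 21, so +5): 22 + 5 = 27.
A2 does not apply.
A3 applies: 27 − 2 = 25.
A4 applies (level before this adjustment is 25 ≥ 19, so +4): 25 + 4 = 29.
A6 applies: 29 + 2 = 31.
A7 applies: 31 + 2 = 33.
A8 does not apply.
Level 33 exceeds the maximum of 27; capped at 27.
Final offense level: 27.
Criminal history: 9 prior points → Category Moderate (6-11).
Level 27 falls in the 25-27 band.
Grid: Level 25-27 × Category Moderate = 60-66 months.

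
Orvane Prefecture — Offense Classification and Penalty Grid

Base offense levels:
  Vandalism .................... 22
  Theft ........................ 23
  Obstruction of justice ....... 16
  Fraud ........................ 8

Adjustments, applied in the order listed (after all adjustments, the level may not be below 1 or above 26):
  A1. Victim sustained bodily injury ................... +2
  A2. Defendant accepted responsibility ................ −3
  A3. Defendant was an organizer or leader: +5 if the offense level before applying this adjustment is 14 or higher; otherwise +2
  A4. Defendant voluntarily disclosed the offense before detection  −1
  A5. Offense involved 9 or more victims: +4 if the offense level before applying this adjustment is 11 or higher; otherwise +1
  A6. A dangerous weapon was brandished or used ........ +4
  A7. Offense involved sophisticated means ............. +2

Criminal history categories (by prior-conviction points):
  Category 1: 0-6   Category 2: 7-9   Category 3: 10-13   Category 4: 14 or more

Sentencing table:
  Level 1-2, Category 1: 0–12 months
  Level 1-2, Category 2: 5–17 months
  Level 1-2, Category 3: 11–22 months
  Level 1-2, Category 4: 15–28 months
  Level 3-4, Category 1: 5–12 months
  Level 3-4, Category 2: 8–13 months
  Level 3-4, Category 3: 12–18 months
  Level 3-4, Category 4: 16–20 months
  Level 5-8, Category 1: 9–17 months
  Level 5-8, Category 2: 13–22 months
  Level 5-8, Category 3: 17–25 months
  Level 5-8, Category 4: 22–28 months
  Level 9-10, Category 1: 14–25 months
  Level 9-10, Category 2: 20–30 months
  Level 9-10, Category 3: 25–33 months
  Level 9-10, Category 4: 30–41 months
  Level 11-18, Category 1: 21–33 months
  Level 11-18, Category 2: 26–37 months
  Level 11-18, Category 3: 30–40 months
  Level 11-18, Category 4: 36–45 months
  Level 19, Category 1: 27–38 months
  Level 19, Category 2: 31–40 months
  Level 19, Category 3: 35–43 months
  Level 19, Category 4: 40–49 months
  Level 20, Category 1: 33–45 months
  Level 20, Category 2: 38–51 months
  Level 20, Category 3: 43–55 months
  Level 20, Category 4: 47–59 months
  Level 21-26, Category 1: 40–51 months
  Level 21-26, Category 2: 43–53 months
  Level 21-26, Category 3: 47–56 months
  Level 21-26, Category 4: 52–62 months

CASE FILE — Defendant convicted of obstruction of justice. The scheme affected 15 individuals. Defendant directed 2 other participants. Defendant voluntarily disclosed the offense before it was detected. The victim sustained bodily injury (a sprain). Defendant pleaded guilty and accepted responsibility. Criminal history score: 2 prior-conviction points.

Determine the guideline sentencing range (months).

40-51 months

Base offense level for obstruction of justice: 16.
A1 applies: 16 + 2 = 18.
A2 applies: 18 − 3 = 15.
A3 applies (level before this adjustment is 15 ≥ 14, so +5): 15 + 5 = 20.
A4 applies: 20 − 1 = 19.
A5 applies (level before this adjustment is 19 ≥ 11, so +4): 19 + 4 = 23.
A6 does not apply.
A7 does not apply.
Final offense level: 23.
Criminal history: 2 prior points → Category 1 (0-6).
Level 23 falls in the 21-26 band.
Grid: Level 21-26 × Category 1 = 40-51 months.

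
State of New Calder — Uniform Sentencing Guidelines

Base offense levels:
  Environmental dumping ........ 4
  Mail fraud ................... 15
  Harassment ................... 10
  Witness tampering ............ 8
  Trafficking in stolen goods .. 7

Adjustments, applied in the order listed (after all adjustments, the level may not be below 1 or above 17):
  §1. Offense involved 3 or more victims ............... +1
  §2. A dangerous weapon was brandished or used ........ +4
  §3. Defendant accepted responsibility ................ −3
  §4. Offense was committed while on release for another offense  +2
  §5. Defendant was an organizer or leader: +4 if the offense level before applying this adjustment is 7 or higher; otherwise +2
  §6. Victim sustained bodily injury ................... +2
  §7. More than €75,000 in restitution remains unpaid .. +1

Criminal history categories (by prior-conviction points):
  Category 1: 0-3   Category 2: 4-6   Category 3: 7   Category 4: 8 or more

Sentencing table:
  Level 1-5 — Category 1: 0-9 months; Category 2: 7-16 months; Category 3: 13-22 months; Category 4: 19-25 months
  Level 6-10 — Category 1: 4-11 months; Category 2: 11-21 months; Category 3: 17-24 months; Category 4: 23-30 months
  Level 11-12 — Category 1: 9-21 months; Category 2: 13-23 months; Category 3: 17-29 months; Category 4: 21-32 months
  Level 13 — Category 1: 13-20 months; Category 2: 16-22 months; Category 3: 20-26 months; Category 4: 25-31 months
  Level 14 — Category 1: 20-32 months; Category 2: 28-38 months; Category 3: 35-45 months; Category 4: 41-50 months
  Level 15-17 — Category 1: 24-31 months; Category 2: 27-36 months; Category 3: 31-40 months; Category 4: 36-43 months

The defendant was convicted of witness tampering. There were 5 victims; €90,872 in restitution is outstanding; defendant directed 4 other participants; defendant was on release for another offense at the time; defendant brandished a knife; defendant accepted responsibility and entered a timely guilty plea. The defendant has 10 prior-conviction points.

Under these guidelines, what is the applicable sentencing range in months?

Base offense level for witness tampering: 8.
§1 applies: 8 + 1 = 9.
§2 applies: 9 + 4 = 13.
§3 applies: 13 − 3 = 10.
§4 applies: 10 + 2 = 12.
§5 applies (level before this adjustment is 12 ≥ 7, so +4): 12 + 4 = 16.
§6 does not apply.
§7 applies: 16 + 1 = 17.
Final offense level: 17.
Criminal history: 10 prior points → Category 4 (8+).
Level 17 falls in the 15-17 band.
Grid: Level 15-17 × Category 4 = 36-43 months.

36-43 months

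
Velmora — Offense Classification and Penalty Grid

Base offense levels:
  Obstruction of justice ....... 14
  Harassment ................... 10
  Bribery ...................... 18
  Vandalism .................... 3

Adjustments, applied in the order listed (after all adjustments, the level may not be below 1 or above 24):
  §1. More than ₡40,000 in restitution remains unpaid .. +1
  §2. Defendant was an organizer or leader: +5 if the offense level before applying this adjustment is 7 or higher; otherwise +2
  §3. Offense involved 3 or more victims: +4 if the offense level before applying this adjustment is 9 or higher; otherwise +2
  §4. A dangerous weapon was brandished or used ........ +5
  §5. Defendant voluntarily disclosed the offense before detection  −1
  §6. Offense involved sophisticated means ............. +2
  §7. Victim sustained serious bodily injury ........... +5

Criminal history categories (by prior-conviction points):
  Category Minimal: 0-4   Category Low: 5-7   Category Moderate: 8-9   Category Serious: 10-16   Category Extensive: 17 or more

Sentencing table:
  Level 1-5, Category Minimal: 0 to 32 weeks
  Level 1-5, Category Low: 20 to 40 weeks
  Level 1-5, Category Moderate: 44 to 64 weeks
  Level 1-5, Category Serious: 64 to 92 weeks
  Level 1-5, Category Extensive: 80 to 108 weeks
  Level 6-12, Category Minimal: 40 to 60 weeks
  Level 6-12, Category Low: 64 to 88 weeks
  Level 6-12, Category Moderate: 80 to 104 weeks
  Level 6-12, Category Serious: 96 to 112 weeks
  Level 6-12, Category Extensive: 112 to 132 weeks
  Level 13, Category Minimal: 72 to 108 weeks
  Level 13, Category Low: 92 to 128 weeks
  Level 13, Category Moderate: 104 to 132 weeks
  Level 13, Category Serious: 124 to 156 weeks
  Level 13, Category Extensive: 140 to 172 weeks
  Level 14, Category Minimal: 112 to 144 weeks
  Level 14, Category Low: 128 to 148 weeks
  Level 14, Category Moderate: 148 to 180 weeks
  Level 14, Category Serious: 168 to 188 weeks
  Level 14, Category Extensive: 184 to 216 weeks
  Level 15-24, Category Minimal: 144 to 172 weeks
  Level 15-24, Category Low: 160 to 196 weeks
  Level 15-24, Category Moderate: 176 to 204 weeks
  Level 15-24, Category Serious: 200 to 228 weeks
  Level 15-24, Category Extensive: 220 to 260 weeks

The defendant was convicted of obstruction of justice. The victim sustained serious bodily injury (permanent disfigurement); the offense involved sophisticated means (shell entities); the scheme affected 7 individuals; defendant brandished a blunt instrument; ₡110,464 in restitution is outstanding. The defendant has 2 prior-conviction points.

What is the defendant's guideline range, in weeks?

Base offense level for obstruction of justice: 14.
§1 applies: 14 + 1 = 15.
§2 does not apply.
§3 applies (level before this adjustment is 15 ≥ 9, so +4): 15 + 4 = 19.
§4 applies: 19 + 5 = 24.
§5 does not apply.
§6 applies: 24 + 2 = 26.
§7 applies: 26 + 5 = 31.
Level 31 exceeds the maximum of 24; capped at 24.
Final offense level: 24.
Criminal history: 2 prior points → Category Minimal (0-4).
Level 24 falls in the 15-24 band.
Grid: Level 15-24 × Category Minimal = 144-172 weeks.

144-172 weeks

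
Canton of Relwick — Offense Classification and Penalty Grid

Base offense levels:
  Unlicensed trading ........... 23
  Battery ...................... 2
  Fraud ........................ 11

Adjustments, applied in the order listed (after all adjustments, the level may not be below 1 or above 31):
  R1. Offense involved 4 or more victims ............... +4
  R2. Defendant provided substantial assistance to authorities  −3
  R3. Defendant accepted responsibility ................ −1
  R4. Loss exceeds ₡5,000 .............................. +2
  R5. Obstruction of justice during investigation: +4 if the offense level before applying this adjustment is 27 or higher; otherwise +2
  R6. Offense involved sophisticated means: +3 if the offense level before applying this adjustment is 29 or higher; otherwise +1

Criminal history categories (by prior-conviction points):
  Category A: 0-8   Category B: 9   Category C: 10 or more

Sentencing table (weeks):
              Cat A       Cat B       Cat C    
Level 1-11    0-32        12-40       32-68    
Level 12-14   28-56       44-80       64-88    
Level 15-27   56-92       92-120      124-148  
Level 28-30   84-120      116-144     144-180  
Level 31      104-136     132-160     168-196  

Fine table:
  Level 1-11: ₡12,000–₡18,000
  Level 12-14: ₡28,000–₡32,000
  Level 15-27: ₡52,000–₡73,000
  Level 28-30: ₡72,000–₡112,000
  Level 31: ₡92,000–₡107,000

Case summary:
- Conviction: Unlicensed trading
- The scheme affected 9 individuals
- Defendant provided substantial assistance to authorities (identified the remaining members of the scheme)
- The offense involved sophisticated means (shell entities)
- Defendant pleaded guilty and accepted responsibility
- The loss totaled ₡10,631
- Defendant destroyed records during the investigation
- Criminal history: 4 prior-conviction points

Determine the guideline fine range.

₡72,000–₡112,000

Base offense level for unlicensed trading: 23.
R1 applies: 23 + 4 = 27.
R2 applies: 27 − 3 = 24.
R3 applies: 24 − 1 = 23.
R4 applies: 23 + 2 = 25.
R5 applies (level before this adjustment is 25 < 27, so +2): 25 + 2 = 27.
R6 applies (level before this adjustment is 27 < 29, so +1): 27 + 1 = 28.
Final offense level: 28.
Level 28 falls in the 28-30 band.
Fine table: Level 28-30 → ₡72,000–₡112,000.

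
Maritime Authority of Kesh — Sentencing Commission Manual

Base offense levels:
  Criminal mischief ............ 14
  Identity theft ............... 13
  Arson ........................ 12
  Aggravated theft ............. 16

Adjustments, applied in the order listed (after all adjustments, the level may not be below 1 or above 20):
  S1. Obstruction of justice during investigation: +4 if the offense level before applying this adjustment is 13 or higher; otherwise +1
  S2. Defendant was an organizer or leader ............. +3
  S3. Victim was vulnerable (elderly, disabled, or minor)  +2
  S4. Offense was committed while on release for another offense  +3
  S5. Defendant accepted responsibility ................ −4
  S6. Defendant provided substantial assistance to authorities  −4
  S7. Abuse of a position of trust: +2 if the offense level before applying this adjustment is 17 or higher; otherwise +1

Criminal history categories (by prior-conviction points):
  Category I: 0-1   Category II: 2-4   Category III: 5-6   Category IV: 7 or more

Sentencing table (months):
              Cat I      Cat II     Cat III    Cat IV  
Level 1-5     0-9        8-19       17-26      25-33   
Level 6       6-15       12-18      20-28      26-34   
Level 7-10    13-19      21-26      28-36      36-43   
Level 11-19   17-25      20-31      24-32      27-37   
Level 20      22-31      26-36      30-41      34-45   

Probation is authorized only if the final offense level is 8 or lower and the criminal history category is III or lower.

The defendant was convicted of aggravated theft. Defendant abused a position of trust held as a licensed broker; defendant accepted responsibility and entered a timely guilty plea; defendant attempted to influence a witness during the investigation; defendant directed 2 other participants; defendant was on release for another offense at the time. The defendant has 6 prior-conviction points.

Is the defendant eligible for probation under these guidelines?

Base offense level for aggravated theft: 16.
S1 applies (level before this adjustment is 16 ≥ 13, so +4): 16 + 4 = 20.
S2 applies: 20 + 3 = 23.
S4 applies: 23 + 3 = 26.
S5 applies: 26 − 4 = 22.
S7 applies (level before this adjustment is 22 ≥ 17, so +2): 22 + 2 = 24.
Level 24 exceeds the maximum of 20; capped at 20.
Final offense level: 20.
Criminal history: 6 prior points → Category III (5-6).
Level 20 falls in the 20 band.
Grid: Level 20 × Category III = 30-41 months.
Probation check: level 20 > 8 and category III ≤ III → not eligible.

No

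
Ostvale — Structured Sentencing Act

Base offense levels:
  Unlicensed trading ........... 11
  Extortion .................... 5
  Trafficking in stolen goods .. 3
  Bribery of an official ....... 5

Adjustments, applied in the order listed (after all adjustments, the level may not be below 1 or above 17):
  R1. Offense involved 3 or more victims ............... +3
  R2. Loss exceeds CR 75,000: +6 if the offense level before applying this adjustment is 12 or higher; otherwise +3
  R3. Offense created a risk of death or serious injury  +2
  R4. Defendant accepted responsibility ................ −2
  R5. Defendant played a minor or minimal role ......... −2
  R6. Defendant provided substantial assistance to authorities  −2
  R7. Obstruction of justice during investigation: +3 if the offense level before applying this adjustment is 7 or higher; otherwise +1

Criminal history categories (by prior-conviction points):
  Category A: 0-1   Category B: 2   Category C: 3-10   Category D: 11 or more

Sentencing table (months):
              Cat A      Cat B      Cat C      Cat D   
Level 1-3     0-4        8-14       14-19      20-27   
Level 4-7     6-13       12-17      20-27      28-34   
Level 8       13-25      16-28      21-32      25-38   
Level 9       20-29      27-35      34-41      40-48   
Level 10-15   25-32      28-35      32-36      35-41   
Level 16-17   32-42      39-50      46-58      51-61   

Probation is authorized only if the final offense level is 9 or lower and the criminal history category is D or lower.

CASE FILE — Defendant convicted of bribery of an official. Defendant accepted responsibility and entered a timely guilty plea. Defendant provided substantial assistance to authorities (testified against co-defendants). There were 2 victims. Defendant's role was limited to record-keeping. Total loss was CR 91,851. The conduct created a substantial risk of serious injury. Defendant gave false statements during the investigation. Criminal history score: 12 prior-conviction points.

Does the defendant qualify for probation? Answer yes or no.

Yes

Base offense level for bribery of an official: 5.
R1 does not apply.
R2 applies (level before this adjustment is 5 < 12, so +3): 5 + 3 = 8.
R3 applies: 8 + 2 = 10.
R4 applies: 10 − 2 = 8.
R5 applies: 8 − 2 = 6.
R6 applies: 6 − 2 = 4.
R7 applies (level before this adjustment is 4 < 7, so +1): 4 + 1 = 5.
Final offense level: 5.
Criminal history: 12 prior points → Category D (11+).
Level 5 falls in the 4-7 band.
Grid: Level 4-7 × Category D = 28-34 months.
Probation check: level 5 ≤ 9 and category D ≤ D → eligible.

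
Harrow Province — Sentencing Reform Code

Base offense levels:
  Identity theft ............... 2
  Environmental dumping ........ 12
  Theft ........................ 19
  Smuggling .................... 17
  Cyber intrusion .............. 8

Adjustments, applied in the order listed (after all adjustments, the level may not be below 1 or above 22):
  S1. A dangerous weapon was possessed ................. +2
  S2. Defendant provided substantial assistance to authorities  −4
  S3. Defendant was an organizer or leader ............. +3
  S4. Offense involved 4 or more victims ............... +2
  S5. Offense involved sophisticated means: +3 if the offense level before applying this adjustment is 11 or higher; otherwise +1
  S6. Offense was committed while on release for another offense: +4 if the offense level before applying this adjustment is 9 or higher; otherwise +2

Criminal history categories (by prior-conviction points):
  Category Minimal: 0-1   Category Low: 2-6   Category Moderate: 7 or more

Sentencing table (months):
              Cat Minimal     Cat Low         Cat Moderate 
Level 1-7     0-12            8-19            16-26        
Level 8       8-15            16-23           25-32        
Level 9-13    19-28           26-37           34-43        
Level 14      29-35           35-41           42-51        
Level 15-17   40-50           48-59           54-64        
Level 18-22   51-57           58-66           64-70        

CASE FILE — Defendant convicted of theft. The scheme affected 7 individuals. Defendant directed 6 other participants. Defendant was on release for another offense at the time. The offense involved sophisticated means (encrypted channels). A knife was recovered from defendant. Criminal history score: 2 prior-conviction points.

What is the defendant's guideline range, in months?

58-66 months

Base offense level for theft: 19.
S1 applies: 19 + 2 = 21.
S3 applies: 21 + 3 = 24.
S4 applies: 24 + 2 = 26.
S5 applies (level before this adjustment is 26 ≥ 11, so +3): 26 + 3 = 29.
S6 applies (level before this adjustment is 29 ≥ 9, so +4): 29 + 4 = 33.
Level 33 exceeds the maximum of 22; capped at 22.
Final offense level: 22.
Criminal history: 2 prior points → Category Low (2-6).
Level 22 falls in the 18-22 band.
Grid: Level 18-22 × Category Low = 58-66 months.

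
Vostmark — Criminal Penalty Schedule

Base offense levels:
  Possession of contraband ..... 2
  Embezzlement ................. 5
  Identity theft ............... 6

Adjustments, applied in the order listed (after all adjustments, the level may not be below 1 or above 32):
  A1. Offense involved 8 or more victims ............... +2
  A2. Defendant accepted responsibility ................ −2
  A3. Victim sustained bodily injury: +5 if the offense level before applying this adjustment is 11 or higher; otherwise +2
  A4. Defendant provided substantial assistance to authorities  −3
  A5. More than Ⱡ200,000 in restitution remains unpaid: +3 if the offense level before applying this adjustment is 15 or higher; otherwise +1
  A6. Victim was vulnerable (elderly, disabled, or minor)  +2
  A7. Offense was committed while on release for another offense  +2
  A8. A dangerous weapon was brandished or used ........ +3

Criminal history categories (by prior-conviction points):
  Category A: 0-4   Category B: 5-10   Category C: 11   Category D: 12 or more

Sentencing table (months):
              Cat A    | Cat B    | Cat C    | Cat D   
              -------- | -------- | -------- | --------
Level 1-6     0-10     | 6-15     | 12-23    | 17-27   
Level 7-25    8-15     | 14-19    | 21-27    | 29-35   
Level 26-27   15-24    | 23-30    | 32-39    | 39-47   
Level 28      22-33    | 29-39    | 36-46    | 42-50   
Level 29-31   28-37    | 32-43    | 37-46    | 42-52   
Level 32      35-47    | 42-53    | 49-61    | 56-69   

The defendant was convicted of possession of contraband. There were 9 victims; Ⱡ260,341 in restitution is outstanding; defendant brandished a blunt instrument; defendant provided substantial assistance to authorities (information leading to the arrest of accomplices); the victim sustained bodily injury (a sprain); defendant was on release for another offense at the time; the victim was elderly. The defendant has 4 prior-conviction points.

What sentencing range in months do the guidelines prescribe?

Base offense level for possession of contraband: 2.
A1 applies: 2 + 2 = 4.
A2 does not apply.
A3 applies (level before this adjustment is 4 < 11, so +2): 4 + 2 = 6.
A4 applies: 6 − 3 = 3.
A5 applies (level before this adjustment is 3 < 15, so +1): 3 + 1 = 4.
A6 applies: 4 + 2 = 6.
A7 applies: 6 + 2 = 8.
A8 applies: 8 + 3 = 11.
Final offense level: 11.
Criminal history: 4 prior points → Category A (0-4).
Level 11 falls in the 7-25 band.
Grid: Level 7-25 × Category A = 8-15 months.

8-15 months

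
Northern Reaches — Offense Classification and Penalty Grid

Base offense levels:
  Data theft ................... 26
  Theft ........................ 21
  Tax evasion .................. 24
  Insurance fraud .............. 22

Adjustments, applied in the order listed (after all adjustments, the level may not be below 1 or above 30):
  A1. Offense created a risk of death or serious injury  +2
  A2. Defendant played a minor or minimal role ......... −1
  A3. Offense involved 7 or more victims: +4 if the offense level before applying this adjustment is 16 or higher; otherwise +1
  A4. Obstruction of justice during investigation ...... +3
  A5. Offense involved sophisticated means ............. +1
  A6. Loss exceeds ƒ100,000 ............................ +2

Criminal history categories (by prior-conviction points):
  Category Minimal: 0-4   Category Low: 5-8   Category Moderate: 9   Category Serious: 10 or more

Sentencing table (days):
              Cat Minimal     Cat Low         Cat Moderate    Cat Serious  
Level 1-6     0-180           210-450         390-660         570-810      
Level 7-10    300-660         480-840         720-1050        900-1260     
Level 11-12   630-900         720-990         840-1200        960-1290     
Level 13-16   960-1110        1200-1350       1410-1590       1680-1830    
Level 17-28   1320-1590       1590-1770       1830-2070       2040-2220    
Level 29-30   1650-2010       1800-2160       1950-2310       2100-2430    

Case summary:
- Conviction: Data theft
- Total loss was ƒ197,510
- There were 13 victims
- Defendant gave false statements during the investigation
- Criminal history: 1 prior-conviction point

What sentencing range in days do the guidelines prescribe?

Base offense level for data theft: 26.
A3 applies (level before this adjustment is 26 ≥ 16, so +4): 26 + 4 = 30.
A4 applies: 30 + 3 = 33.
A6 applies: 33 + 2 = 35.
Level 35 exceeds the maximum of 30; capped at 30.
Final offense level: 30.
Criminal history: 1 prior point → Category Minimal (0-4).
Level 30 falls in the 29-30 band.
Grid: Level 29-30 × Category Minimal = 1650-2010 days.

1650-2010 days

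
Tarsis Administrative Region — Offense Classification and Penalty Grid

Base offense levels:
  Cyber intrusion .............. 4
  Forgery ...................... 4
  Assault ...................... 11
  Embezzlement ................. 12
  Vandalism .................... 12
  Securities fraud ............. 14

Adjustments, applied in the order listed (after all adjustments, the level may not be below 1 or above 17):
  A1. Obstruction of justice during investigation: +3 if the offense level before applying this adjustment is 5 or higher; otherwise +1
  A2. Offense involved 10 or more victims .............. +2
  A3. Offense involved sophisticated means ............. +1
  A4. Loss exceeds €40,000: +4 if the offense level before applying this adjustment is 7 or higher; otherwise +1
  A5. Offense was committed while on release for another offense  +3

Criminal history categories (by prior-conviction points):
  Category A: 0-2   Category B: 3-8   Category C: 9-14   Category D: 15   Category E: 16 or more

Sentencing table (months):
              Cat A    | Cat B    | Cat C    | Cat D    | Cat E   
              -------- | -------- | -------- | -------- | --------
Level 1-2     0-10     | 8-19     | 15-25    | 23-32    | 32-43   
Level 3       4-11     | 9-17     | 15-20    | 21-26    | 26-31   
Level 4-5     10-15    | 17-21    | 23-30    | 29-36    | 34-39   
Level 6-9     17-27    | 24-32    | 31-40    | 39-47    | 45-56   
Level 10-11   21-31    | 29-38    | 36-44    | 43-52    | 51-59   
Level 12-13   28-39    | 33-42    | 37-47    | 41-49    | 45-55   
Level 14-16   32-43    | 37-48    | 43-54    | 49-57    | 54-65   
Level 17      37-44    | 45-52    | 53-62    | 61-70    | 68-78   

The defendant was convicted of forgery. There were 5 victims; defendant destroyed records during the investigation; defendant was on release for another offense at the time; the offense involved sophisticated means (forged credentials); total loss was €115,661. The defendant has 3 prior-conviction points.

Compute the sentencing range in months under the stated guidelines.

29-38 months

Base offense level for forgery: 4.
A1 applies (level before this adjustment is 4 < 5, so +1): 4 + 1 = 5.
A3 applies: 5 + 1 = 6.
A4 applies (level before this adjustment is 6 < 7, so +1): 6 + 1 = 7.
A5 applies: 7 + 3 = 10.
Final offense level: 10.
Criminal history: 3 prior points → Category B (3-8).
Level 10 falls in the 10-11 band.
Grid: Level 10-11 × Category B = 29-38 months.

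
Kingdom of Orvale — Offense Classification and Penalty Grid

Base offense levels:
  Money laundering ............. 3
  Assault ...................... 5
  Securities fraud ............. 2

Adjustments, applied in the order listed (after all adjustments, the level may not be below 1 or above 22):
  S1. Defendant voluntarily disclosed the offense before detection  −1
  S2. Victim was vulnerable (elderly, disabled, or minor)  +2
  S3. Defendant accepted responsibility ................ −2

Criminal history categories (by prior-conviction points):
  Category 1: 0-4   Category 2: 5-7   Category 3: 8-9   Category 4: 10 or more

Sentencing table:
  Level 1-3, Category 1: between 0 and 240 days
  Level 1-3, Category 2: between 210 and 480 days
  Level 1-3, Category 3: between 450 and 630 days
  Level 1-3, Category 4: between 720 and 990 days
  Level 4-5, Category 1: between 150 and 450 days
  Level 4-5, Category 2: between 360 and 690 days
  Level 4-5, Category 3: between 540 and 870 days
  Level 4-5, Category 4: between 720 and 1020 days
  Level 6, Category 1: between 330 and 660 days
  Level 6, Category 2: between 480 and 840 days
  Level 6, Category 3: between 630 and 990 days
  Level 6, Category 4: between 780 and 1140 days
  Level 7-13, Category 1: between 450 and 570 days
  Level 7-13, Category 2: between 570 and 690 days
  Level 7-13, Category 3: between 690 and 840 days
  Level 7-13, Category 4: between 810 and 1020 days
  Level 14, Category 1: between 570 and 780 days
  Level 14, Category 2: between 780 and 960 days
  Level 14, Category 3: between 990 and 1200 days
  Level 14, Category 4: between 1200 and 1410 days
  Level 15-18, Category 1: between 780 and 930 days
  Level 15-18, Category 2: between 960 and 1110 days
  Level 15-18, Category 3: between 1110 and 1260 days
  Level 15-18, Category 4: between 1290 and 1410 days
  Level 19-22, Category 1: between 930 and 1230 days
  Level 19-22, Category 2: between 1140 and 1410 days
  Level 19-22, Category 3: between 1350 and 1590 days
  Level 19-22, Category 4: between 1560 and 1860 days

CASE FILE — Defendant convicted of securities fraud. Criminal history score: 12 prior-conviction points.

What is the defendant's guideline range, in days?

720-990 days

Base offense level for securities fraud: 2.
Final offense level: 2.
Criminal history: 12 prior points → Category 4 (10+).
Level 2 falls in the 1-3 band.
Grid: Level 1-3 × Category 4 = 720-990 days.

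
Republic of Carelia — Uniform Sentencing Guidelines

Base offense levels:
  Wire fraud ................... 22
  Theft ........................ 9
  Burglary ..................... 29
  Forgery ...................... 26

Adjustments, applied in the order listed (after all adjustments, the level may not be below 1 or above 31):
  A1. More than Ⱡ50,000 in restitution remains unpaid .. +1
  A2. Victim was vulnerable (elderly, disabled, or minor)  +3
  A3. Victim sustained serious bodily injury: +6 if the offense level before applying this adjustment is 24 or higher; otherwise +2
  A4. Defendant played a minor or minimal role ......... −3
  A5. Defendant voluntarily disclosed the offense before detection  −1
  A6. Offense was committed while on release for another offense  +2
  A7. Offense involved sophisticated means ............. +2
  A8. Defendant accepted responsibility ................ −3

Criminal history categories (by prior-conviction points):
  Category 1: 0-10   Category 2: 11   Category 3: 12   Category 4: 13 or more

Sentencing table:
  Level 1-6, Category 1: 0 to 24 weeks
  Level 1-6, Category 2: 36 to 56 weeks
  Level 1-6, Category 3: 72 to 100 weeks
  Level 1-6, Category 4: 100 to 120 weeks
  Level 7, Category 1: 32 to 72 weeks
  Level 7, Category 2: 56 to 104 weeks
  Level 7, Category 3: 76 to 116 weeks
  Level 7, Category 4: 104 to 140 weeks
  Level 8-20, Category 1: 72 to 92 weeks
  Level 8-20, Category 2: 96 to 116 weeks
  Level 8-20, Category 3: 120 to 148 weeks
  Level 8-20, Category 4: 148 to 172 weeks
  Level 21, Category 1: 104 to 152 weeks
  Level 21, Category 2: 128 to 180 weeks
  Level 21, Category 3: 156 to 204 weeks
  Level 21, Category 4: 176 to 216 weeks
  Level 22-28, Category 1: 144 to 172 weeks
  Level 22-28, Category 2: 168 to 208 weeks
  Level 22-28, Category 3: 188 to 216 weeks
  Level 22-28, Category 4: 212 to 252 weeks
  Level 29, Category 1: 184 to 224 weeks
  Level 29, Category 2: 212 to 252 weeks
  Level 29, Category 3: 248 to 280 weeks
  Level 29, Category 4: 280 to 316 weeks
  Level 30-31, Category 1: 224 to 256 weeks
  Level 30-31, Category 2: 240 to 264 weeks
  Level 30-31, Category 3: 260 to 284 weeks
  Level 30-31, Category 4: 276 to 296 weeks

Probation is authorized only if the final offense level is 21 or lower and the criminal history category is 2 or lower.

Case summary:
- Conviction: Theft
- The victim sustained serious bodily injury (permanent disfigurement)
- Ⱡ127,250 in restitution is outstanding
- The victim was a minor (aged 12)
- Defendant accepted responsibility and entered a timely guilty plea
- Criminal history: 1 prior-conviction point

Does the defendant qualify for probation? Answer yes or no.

Yes

Base offense level for theft: 9.
A1 applies: 9 + 1 = 10.
A2 applies: 10 + 3 = 13.
A3 applies (level before this adjustment is 13 < 24, so +2): 13 + 2 = 15.
A4 does not apply.
A5 does not apply.
A6 does not apply.
A8 applies: 15 − 3 = 12.
Final offense level: 12.
Criminal history: 1 prior point → Category 1 (0-10).
Level 12 falls in the 8-20 band.
Grid: Level 8-20 × Category 1 = 72-92 weeks.
Probation check: level 12 ≤ 21 and category 1 ≤ 2 → eligible.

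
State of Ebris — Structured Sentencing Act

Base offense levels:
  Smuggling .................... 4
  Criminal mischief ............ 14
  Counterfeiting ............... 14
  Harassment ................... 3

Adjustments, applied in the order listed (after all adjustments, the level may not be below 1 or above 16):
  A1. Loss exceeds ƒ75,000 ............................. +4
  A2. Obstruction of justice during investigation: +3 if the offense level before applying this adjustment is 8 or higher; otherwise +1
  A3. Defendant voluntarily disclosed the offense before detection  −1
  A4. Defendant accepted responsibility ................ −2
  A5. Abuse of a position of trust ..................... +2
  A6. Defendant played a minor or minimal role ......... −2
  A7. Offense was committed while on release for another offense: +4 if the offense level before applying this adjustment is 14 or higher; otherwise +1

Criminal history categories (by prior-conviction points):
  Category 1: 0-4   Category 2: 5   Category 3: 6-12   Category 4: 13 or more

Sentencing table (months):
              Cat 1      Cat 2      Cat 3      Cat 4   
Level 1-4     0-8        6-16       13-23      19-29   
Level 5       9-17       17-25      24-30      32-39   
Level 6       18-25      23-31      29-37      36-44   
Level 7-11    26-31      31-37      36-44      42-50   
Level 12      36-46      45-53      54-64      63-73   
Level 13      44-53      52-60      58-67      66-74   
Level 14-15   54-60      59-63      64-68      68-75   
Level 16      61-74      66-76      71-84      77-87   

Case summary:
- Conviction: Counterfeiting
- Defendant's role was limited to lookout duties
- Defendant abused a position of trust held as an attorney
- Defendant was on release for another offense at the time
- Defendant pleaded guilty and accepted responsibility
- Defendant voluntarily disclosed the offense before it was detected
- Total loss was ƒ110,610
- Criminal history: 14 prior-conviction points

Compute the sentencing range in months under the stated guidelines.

77-87 months

Base offense level for counterfeiting: 14.
A1 applies: 14 + 4 = 18.
A2 does not apply.
A3 applies: 18 − 1 = 17.
A4 applies: 17 − 2 = 15.
A5 applies: 15 + 2 = 17.
A6 applies: 17 − 2 = 15.
A7 applies (level before this adjustment is 15 ≥ 14, so +4): 15 + 4 = 19.
Level 19 exceeds the maximum of 16; capped at 16.
Final offense level: 16.
Criminal history: 14 prior points → Category 4 (13+).
Level 16 falls in the 16 band.
Grid: Level 16 × Category 4 = 77-87 months.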